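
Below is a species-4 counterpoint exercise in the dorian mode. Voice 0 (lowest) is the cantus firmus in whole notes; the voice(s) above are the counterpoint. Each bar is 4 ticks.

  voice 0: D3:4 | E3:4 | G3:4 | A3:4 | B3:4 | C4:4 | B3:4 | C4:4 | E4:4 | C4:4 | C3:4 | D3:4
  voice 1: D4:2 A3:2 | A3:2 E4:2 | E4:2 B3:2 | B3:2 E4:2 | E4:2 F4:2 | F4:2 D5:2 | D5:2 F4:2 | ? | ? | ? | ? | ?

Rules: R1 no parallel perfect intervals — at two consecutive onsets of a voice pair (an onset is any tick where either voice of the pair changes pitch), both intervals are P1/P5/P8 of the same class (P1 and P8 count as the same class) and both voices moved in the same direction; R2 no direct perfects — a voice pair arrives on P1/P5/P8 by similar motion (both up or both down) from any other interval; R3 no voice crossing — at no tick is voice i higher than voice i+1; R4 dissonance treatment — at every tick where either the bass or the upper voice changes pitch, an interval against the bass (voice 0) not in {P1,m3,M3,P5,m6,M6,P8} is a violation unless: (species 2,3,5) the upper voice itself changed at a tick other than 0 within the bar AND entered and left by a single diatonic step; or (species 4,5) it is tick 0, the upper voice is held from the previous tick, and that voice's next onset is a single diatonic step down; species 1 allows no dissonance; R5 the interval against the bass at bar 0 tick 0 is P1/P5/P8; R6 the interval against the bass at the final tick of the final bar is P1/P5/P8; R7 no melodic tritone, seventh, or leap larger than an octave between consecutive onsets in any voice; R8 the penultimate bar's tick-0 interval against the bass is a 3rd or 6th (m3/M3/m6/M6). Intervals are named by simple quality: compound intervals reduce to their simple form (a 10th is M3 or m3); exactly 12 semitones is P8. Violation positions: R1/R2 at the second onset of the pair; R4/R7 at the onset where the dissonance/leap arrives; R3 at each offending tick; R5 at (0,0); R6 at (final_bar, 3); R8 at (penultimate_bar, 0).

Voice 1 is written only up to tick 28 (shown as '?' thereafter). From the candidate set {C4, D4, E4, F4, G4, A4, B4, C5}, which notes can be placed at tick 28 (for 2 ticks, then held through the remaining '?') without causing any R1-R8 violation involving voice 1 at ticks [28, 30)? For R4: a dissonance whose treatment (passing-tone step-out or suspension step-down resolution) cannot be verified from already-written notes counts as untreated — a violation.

{A4, C4, E4}

C4: legal
D4: violates R4
E4: legal
F4: violates R4
G4: violates R2
A4: legal
B4: violates R4,R7
C5: violates R2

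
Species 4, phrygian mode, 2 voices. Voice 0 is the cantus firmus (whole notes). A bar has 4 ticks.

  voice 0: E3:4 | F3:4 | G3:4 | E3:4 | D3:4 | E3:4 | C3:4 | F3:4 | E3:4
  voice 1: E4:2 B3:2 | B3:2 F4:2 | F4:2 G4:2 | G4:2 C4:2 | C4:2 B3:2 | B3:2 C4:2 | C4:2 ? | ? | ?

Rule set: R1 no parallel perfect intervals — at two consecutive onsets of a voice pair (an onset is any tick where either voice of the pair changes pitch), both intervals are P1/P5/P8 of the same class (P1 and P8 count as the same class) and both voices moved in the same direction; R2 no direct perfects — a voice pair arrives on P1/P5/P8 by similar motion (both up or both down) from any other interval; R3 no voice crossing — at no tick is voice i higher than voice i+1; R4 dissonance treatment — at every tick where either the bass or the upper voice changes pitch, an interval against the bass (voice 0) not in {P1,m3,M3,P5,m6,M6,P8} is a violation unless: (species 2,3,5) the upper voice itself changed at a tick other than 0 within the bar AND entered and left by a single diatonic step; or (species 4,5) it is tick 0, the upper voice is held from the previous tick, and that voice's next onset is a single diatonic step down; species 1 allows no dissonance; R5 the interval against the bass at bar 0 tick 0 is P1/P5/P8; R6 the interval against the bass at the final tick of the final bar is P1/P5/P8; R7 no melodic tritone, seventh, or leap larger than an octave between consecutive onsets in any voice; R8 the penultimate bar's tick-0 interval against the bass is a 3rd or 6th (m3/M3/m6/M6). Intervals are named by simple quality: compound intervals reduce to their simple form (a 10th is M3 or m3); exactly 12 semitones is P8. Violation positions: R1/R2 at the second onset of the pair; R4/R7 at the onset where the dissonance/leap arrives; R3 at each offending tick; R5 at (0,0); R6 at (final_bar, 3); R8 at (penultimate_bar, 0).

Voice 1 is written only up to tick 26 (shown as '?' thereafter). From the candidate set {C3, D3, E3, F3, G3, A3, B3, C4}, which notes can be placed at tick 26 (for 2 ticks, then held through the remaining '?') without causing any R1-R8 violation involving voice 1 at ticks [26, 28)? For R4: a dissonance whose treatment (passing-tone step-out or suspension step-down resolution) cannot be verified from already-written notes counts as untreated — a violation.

{A3, C3, C4, E3, G3}

C3: legal
D3: violates R4,R7
E3: legal
F3: violates R4
G3: legal
A3: legal
B3: violates R4
C4: legal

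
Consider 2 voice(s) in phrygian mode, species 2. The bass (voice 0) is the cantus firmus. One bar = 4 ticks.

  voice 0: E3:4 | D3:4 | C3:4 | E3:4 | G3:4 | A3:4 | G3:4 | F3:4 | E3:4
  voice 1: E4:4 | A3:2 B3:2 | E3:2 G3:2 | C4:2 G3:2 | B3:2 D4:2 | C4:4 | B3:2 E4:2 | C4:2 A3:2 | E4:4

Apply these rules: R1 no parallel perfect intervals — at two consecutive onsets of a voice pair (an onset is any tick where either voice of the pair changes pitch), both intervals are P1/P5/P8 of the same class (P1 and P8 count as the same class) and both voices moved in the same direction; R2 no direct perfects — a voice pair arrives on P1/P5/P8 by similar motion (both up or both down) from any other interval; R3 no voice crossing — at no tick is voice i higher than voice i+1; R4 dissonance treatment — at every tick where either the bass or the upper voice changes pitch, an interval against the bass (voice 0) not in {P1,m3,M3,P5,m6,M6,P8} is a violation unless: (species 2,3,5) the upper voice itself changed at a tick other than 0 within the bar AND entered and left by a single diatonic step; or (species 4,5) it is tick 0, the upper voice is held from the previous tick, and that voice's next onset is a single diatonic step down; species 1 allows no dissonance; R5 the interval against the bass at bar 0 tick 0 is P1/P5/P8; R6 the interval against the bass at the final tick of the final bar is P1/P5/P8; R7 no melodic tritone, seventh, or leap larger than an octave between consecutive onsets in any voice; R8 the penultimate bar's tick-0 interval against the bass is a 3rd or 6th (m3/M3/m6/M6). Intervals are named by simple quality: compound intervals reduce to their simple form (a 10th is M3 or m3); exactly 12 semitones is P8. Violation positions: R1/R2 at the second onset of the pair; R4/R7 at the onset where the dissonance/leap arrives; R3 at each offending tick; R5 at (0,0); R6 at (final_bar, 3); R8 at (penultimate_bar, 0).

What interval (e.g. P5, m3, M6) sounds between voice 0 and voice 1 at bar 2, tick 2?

voice 0=C3 voice 1=G3 -> P5

P5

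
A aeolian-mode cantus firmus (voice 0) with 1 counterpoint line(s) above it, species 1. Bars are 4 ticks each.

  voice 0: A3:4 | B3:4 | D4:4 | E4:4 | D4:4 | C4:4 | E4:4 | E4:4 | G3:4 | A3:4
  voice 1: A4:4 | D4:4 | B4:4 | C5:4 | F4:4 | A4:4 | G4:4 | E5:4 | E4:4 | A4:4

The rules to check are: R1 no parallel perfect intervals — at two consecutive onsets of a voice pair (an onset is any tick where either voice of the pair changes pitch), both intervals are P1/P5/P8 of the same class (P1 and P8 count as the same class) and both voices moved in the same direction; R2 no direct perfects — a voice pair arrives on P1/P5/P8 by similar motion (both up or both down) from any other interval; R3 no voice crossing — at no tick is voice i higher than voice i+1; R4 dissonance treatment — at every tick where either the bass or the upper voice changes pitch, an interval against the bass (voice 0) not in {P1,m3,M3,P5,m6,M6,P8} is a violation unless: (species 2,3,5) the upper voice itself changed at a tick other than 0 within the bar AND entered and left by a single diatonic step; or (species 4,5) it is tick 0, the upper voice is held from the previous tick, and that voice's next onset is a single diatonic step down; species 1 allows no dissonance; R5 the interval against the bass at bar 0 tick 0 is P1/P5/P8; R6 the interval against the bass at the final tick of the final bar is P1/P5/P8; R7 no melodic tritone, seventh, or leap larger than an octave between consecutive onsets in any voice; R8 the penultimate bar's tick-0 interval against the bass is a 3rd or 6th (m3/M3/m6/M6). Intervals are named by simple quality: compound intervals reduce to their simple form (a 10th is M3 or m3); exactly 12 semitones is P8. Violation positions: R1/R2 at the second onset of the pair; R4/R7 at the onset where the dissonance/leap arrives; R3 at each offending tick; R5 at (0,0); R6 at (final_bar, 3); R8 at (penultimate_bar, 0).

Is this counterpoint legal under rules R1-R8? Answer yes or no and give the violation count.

bar 0: v0=A3 v1=A4 (P8)
bar 1: v0=B3 v1=D4 (m3)
bar 2: v0=D4 v1=B4 (M6)
bar 3: v0=E4 v1=C5 (m6)
bar 4: v0=D4 v1=F4 (m3)
bar 5: v0=C4 v1=A4 (M6)
bar 6: v0=E4 v1=G4 (m3)
bar 7: v0=E4 v1=E5 (P8)
bar 8: v0=G3 v1=E4 (M6)
bar 9: v0=A3 v1=A4 (P8)
  R2 @ bar9.0: G3/E4 M6 -> A3/A4 P8 similar

No (1 violations)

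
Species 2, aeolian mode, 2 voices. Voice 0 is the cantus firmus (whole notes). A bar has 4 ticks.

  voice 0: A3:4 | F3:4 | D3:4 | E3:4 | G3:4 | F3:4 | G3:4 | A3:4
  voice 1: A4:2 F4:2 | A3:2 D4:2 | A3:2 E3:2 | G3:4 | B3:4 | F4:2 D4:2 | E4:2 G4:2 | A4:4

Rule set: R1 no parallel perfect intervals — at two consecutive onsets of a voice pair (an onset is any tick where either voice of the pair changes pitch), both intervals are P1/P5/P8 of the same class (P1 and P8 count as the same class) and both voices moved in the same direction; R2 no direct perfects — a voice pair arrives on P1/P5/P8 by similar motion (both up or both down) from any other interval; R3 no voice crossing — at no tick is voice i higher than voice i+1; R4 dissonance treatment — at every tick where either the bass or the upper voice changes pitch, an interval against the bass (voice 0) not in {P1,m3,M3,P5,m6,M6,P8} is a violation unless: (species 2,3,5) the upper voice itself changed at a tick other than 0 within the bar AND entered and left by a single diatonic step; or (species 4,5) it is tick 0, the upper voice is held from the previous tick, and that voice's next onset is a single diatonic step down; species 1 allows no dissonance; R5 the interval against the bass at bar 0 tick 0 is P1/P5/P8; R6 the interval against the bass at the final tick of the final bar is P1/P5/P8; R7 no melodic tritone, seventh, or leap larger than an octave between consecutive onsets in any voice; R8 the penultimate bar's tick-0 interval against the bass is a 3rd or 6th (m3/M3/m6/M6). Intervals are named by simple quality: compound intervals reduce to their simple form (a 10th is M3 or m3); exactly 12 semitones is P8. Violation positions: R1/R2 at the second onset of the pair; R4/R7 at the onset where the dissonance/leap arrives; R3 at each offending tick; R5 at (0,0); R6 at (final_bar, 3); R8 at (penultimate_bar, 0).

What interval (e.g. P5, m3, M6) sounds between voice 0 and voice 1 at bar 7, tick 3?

voice 0=A3 voice 1=A4 -> P8

P8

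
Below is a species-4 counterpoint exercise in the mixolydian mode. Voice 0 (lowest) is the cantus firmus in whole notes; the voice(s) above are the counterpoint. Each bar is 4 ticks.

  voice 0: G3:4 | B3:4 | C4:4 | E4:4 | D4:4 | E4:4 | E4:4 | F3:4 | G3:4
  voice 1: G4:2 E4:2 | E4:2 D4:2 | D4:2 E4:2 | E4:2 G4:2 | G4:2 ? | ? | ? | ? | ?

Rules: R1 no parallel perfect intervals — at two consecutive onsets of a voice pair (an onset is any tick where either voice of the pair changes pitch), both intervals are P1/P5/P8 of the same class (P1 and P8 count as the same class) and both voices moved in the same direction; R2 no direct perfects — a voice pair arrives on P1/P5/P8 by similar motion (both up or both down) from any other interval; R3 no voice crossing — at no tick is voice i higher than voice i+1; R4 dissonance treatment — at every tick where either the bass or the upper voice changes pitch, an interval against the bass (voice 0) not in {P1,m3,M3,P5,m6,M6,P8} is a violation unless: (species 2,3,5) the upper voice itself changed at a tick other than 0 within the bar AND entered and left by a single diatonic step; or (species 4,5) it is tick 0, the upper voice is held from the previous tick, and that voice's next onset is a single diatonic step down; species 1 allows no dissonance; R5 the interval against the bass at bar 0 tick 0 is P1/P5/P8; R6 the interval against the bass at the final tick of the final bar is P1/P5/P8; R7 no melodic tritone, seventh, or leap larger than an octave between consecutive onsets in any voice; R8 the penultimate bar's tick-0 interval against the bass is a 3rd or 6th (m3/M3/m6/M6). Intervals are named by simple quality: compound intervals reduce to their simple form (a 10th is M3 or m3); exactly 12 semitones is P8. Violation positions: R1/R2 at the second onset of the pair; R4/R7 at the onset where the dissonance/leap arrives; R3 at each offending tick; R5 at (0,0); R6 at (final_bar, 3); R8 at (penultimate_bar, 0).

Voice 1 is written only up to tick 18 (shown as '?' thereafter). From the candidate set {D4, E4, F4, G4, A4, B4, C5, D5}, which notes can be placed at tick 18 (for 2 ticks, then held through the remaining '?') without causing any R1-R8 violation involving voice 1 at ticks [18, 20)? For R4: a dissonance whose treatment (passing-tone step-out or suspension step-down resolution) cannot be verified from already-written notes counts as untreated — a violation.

{A4, B4, D4, D5, F4, G4}

D4: legal
E4: violates R4
F4: legal
G4: legal
A4: legal
B4: legal
C5: violates R4
D5: legal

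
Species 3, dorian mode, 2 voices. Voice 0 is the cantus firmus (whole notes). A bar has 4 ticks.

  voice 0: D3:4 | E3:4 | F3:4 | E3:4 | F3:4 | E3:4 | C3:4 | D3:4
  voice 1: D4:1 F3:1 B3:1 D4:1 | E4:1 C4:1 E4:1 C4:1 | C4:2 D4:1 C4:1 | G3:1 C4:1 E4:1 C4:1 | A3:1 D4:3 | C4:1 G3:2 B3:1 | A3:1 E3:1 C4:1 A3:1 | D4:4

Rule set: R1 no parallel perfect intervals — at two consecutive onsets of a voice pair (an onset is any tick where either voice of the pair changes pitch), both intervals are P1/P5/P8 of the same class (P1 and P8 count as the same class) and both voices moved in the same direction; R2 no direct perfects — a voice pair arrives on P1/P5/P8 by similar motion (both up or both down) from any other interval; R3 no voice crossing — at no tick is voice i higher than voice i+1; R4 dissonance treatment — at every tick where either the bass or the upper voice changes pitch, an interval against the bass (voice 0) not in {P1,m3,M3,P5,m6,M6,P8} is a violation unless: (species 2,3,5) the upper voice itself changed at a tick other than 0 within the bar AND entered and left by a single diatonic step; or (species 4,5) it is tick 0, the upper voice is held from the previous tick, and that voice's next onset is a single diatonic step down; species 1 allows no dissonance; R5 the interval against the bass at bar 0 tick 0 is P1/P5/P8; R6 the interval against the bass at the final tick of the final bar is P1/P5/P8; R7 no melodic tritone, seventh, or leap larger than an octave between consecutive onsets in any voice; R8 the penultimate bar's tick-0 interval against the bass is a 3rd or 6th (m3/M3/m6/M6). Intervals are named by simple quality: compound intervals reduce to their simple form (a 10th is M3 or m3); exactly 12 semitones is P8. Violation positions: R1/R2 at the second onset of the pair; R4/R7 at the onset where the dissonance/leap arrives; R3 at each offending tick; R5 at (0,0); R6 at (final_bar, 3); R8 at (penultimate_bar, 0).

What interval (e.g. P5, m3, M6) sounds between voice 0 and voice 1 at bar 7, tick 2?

P8

voice 0=D3 voice 1=D4 -> P8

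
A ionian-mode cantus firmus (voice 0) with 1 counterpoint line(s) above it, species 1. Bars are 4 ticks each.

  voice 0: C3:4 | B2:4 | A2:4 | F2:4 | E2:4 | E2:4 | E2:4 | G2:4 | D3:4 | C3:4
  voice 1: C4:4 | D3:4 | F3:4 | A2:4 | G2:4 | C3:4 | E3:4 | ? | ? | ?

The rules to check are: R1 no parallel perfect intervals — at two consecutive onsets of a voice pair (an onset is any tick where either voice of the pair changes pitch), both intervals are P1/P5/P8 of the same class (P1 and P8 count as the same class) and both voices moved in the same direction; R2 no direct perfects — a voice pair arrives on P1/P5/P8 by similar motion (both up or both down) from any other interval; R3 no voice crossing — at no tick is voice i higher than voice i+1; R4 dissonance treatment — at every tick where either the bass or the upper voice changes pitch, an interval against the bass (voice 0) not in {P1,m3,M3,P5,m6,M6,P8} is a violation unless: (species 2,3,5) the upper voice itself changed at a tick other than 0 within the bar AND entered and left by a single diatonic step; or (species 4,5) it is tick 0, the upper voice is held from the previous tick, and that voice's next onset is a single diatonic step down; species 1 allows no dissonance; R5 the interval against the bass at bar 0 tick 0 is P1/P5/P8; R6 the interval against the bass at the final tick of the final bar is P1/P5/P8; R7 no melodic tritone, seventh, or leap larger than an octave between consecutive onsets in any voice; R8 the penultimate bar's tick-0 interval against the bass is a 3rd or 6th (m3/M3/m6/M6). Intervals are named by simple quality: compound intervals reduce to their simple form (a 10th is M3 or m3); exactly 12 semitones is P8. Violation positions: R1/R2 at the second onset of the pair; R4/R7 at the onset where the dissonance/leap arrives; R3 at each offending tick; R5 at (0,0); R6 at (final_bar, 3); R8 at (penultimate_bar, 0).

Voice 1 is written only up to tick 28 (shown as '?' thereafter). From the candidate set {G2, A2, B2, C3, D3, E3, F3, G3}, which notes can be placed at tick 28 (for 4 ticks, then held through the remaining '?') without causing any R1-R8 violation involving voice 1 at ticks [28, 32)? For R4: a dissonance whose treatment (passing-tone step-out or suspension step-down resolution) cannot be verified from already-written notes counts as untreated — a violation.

{B2, D3, E3, G2}

G2: legal
A2: violates R4
B2: legal
C3: violates R4
D3: legal
E3: legal
F3: violates R4
G3: violates R1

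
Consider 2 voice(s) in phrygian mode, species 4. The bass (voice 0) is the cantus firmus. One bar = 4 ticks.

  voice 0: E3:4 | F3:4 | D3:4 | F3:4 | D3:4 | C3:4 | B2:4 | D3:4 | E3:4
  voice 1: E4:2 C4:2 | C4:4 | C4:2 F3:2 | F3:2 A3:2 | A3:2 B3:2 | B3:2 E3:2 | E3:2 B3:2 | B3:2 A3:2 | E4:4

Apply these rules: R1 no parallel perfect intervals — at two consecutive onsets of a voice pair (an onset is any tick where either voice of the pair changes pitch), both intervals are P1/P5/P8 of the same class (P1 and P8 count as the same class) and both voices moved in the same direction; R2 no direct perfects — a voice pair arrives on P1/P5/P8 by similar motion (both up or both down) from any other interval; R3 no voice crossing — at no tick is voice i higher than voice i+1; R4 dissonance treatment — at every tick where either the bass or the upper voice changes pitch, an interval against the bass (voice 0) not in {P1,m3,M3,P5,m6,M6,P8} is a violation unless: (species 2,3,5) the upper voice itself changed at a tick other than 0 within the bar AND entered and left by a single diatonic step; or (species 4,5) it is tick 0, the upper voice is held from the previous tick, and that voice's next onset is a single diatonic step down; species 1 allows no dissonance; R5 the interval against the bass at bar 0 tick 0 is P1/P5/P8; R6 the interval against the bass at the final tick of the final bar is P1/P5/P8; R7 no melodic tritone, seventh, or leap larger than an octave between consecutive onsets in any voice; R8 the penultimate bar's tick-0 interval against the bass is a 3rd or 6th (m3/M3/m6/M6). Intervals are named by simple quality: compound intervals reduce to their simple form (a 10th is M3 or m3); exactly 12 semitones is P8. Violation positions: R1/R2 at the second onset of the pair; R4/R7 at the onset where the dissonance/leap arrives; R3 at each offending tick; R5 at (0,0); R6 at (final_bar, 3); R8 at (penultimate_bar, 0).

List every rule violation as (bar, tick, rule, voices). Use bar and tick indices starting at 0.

bar 0: v0=E3 v1=E4 downbeat P8
bar 1: v0=F3 v1=C4 downbeat P5
bar 2: v0=D3 v1=C4 downbeat m7
bar 3: v0=F3 v1=F3 downbeat P1
bar 4: v0=D3 v1=A3 downbeat P5
bar 5: v0=C3 v1=B3 downbeat M7
bar 6: v0=B2 v1=E3 downbeat P4
bar 7: v0=D3 v1=B3 downbeat M6
bar 8: v0=E3 v1=E4 downbeat P8
  -> R4 @ bar 2 tick 0 v(0, 1): D3/C4 m7 untreated
  -> R4 @ bar 5 tick 0 v(0, 1): C3/B3 M7 untreated
  -> R4 @ bar 6 tick 0 v(0, 1): B2/E3 P4 untreated
  -> R2 @ bar 8 tick 0 v(0, 1): D3/A3 P5 -> E3/E4 P8 similar

(2, 0, R4, (0, 1))
(5, 0, R4, (0, 1))
(6, 0, R4, (0, 1))
(8, 0, R2, (0, 1))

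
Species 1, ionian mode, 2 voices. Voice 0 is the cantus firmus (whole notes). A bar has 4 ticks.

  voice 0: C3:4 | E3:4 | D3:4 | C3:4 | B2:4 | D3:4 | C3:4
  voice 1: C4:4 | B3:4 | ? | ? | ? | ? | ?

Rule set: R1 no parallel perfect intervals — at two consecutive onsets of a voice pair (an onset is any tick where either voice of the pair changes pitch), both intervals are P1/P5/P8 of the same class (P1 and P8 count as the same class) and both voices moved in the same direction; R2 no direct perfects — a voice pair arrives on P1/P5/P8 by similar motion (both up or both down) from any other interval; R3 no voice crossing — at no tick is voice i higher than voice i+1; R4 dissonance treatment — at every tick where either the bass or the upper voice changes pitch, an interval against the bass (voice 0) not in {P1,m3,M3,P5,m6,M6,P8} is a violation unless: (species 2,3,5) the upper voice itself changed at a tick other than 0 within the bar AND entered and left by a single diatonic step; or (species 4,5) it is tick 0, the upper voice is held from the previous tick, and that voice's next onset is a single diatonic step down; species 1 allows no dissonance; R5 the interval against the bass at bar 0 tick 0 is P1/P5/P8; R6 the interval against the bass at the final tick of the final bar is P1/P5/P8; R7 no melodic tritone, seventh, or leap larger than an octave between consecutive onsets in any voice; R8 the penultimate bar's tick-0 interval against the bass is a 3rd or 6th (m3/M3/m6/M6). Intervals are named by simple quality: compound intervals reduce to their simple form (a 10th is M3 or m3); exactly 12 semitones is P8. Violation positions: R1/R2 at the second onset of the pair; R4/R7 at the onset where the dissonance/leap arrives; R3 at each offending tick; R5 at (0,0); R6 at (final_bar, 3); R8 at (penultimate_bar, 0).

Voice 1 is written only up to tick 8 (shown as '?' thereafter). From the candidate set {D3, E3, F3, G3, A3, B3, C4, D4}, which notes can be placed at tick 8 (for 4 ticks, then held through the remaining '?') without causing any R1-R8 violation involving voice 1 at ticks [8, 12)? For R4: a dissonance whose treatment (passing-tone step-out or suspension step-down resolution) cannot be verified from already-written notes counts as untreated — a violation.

{B3, D4}

D3: violates R2
E3: violates R4
F3: violates R7
G3: violates R4
A3: violates R1
B3: legal
C4: violates R4
D4: legal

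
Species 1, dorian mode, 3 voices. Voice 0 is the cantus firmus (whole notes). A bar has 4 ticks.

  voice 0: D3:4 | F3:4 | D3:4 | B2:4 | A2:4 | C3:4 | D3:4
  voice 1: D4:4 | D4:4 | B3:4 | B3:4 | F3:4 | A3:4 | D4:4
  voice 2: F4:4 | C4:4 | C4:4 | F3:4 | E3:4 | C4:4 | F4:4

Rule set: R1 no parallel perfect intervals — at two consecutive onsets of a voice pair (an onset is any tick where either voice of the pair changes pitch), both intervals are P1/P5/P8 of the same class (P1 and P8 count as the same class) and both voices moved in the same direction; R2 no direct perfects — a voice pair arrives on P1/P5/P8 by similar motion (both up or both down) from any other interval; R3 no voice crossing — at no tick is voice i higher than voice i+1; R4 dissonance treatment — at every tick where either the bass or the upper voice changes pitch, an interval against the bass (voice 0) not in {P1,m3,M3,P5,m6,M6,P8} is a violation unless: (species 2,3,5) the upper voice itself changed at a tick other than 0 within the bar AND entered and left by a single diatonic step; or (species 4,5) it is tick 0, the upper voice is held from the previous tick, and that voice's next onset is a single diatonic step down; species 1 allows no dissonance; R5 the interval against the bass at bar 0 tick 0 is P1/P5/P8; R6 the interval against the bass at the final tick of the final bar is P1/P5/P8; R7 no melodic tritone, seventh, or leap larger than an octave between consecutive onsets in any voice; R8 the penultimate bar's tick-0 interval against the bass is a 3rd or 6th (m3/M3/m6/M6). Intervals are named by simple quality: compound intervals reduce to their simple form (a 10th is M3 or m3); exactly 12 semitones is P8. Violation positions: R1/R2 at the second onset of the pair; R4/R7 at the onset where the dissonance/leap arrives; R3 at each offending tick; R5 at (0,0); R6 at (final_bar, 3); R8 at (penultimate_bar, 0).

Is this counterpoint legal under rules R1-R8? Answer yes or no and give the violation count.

No (21 violations)

bar 0: v0=D3 v1=D4 v2=F4 (m3)
bar 1: v0=F3 v1=D4 v2=C4 (P5)
bar 2: v0=D3 v1=B3 v2=C4 (m7)
bar 3: v0=B2 v1=B3 v2=F3 (TT)
bar 4: v0=A2 v1=F3 v2=E3 (P5)
bar 5: v0=C3 v1=A3 v2=C4 (P8)
bar 6: v0=D3 v1=D4 v2=F4 (m3)
  R5 @ bar0.0: opens on m3
  R3 @ bar1.0: D4 above C4
  R3 @ bar1.1: D4 above C4
  R3 @ bar1.2: D4 above C4
  R3 @ bar1.3: D4 above C4
  R4 @ bar2.0: D3/C4 m7 untreated
  R3 @ bar3.0: B3 above F3
  R4 @ bar3.0: B2/F3 TT untreated
  R3 @ bar3.1: B3 above F3
  R3 @ bar3.2: B3 above F3
  R3 @ bar3.3: B3 above F3
  R2 @ bar4.0: B2/F3 TT -> A2/E3 P5 similar
  R3 @ bar4.0: F3 above E3
  R7 @ bar4.0: B3->F3 leap 6st
  R3 @ bar4.1: F3 above E3
  R3 @ bar4.2: F3 above E3
  R3 @ bar4.3: F3 above E3
  R2 @ bar5.0: A2/E3 P5 -> C3/C4 P8 similar
  R8 @ bar5.0: penult P8 not 3rd/6th
  R2 @ bar6.0: C3/A3 M6 -> D3/D4 P8 similar
  R6 @ bar6.3: closes on m3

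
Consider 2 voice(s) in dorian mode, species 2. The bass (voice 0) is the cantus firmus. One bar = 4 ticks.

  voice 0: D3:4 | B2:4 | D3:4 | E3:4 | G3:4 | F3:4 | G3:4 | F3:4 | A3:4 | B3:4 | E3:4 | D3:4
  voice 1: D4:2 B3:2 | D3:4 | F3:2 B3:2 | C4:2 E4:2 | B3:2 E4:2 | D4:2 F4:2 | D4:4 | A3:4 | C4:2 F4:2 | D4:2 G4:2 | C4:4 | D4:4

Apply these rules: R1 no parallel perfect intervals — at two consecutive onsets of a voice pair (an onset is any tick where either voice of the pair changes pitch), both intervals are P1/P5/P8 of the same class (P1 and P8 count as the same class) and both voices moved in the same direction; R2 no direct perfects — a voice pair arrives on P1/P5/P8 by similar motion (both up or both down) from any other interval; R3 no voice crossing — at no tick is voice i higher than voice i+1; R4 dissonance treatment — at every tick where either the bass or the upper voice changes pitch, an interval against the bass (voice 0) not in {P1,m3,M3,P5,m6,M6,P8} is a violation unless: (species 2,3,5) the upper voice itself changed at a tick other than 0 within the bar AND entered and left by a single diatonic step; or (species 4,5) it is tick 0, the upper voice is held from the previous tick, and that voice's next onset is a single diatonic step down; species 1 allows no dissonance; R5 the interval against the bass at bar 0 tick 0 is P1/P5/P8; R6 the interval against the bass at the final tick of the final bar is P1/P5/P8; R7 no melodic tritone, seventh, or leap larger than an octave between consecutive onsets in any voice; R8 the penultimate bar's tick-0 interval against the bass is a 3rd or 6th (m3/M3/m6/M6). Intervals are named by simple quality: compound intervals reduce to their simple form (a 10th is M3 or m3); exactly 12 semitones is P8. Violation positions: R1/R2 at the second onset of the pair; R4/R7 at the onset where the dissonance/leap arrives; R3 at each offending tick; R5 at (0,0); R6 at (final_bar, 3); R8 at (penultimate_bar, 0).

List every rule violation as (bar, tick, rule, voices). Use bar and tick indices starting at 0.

(2, 2, R7, (1,))

bar 0: v0=D3 v1=D4 downbeat P8
bar 1: v0=B2 v1=D3 downbeat m3
bar 2: v0=D3 v1=F3 downbeat m3
bar 3: v0=E3 v1=C4 downbeat m6
bar 4: v0=G3 v1=B3 downbeat M3
bar 5: v0=F3 v1=D4 downbeat M6
bar 6: v0=G3 v1=D4 downbeat P5
bar 7: v0=F3 v1=A3 downbeat M3
bar 8: v0=A3 v1=C4 downbeat m3
bar 9: v0=B3 v1=D4 downbeat m3
bar 10: v0=E3 v1=C4 downbeat m6
bar 11: v0=D3 v1=D4 downbeat P8
  -> R7 @ bar 2 tick 2 v(1,): F3->B3 leap 6st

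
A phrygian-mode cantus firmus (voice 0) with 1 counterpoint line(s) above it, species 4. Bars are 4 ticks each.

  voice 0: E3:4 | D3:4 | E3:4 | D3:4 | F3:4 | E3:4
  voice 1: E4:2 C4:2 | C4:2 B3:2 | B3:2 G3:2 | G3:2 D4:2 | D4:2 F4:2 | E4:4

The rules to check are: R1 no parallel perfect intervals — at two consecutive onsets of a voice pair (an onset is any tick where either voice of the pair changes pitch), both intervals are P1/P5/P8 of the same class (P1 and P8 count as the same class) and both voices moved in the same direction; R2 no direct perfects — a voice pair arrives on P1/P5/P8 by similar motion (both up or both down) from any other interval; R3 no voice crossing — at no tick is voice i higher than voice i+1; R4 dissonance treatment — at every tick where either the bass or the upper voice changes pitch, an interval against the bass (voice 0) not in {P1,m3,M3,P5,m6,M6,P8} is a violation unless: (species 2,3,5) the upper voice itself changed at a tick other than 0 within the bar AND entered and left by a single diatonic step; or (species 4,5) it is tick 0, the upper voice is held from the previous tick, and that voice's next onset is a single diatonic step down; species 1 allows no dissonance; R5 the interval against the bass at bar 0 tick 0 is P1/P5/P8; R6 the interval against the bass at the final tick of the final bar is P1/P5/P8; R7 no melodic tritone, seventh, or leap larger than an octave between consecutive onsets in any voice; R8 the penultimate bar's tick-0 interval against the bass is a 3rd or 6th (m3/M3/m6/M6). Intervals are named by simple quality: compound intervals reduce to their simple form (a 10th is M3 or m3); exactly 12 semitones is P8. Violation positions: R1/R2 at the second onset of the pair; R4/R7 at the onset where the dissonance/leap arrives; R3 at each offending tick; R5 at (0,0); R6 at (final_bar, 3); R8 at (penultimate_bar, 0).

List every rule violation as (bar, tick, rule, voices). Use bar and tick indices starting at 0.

(3, 0, R4, (0, 1))
(5, 0, R1, (0, 1))

bar 0: v0=E3 v1=E4 downbeat P8
bar 1: v0=D3 v1=C4 downbeat m7
bar 2: v0=E3 v1=B3 downbeat P5
bar 3: v0=D3 v1=G3 downbeat P4
bar 4: v0=F3 v1=D4 downbeat M6
bar 5: v0=E3 v1=E4 downbeat P8
  -> R4 @ bar 3 tick 0 v(0, 1): D3/G3 P4 untreated
  -> R1 @ bar 5 tick 0 v(0, 1): F3/F4 P8 -> E3/E4 P8 similar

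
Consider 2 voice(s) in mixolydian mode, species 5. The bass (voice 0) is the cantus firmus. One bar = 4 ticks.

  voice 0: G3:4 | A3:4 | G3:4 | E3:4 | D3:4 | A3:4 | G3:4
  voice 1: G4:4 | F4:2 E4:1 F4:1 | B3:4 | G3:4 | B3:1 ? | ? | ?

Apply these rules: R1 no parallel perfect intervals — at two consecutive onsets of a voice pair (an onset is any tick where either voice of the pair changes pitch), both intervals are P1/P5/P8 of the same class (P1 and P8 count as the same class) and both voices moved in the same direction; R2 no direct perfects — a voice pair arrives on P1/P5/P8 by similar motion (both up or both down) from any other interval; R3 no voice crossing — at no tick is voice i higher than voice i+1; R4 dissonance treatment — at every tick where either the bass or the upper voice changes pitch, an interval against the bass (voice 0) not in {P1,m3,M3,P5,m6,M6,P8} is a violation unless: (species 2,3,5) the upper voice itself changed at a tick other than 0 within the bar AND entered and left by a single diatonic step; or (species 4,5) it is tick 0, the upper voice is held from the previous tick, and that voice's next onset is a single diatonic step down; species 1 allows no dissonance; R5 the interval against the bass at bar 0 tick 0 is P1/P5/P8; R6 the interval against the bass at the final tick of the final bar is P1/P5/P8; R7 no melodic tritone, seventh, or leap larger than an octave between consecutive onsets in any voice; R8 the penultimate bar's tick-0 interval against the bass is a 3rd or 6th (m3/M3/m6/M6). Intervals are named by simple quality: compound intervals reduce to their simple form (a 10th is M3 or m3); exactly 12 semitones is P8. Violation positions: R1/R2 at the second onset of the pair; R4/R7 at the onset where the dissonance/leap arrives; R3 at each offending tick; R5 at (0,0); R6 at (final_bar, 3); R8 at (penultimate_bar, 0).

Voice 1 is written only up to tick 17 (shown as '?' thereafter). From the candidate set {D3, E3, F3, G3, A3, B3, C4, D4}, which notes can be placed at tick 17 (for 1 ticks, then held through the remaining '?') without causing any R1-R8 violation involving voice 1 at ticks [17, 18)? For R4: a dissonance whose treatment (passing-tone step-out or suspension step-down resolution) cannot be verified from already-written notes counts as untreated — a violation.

D3: legal
E3: violates R4
F3: violates R7
G3: violates R4
A3: legal
B3: legal
C4: violates R4
D4: legal

{A3, B3, D3, D4}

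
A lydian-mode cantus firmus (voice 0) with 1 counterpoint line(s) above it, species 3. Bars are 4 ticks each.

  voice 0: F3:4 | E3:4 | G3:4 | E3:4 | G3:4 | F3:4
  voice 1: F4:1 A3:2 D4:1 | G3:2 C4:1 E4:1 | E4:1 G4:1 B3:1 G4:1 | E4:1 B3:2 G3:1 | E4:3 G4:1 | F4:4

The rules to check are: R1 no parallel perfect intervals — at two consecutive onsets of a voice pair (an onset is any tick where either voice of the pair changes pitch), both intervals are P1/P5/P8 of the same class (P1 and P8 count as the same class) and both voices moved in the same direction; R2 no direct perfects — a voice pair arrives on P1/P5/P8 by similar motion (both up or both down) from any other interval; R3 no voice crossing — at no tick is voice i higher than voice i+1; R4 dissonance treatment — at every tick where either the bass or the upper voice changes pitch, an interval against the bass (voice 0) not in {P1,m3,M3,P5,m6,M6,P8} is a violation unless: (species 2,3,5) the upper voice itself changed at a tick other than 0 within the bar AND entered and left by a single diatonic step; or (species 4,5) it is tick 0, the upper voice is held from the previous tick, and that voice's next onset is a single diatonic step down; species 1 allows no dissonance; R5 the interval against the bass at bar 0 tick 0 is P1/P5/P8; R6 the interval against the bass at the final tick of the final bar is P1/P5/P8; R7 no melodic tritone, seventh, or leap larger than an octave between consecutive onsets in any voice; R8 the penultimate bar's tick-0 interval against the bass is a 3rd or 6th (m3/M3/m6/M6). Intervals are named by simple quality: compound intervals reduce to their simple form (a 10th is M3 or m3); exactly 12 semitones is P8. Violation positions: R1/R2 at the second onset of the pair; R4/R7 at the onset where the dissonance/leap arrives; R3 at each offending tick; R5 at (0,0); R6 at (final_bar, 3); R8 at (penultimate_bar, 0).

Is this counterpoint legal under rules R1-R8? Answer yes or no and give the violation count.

bar 0: v0=F3 v1=F4 (P8)
bar 1: v0=E3 v1=G3 (m3)
bar 2: v0=G3 v1=E4 (M6)
bar 3: v0=E3 v1=E4 (P8)
bar 4: v0=G3 v1=E4 (M6)
bar 5: v0=F3 v1=F4 (P8)
  R1 @ bar3.0: G3/G4 P8 -> E3/E4 P8 similar
  R1 @ bar5.0: G3/G4 P8 -> F3/F4 P8 similar

No (2 violations)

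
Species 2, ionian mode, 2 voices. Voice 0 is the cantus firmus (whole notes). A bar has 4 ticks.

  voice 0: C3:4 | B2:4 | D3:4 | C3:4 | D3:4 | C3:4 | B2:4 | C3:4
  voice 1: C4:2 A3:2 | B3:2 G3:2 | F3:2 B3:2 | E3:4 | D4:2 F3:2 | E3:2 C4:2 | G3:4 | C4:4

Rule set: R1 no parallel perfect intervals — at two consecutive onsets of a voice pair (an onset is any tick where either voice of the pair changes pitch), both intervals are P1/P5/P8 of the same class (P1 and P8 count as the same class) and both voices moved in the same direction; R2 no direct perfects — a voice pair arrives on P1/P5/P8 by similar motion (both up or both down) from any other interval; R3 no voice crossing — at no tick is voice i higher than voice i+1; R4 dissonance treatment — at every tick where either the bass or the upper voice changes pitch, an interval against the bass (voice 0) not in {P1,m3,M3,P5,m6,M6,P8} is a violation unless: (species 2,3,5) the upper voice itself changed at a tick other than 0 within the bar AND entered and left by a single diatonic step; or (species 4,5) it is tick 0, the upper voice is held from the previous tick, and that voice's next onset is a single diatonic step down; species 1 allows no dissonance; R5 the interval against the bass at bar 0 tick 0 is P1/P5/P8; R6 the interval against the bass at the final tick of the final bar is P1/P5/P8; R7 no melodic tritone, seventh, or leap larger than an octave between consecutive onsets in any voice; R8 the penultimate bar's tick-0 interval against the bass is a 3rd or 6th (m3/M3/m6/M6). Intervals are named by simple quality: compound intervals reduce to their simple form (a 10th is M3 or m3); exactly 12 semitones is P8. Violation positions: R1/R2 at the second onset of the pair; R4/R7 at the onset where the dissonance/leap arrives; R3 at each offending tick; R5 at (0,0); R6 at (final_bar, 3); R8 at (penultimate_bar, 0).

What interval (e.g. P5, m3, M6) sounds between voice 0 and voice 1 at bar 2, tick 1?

voice 0=D3 voice 1=F3 -> m3

m3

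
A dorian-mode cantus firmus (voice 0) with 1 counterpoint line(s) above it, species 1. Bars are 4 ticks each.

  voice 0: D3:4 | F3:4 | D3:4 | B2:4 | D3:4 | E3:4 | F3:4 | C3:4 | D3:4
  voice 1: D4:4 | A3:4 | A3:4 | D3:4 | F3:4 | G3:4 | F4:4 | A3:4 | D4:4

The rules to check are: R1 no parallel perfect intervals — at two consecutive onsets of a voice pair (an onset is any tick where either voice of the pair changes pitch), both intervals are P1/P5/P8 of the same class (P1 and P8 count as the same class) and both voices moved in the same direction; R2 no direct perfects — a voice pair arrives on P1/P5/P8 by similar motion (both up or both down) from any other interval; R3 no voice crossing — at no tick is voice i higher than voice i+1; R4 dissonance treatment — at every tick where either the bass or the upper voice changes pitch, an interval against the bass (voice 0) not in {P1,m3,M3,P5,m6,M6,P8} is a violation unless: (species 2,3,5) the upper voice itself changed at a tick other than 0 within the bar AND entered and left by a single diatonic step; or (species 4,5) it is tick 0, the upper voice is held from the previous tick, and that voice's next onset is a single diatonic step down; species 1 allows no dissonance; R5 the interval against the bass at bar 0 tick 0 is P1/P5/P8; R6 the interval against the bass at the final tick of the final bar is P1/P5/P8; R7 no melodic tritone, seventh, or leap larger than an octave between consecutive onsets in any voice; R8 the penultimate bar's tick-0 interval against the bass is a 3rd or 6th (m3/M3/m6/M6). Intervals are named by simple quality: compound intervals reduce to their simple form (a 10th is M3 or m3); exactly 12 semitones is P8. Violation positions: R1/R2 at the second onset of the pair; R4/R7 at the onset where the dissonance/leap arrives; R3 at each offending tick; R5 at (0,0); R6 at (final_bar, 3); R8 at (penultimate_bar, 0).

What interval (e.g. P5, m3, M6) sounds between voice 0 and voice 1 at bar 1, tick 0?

M3

voice 0=F3 voice 1=A3 -> M3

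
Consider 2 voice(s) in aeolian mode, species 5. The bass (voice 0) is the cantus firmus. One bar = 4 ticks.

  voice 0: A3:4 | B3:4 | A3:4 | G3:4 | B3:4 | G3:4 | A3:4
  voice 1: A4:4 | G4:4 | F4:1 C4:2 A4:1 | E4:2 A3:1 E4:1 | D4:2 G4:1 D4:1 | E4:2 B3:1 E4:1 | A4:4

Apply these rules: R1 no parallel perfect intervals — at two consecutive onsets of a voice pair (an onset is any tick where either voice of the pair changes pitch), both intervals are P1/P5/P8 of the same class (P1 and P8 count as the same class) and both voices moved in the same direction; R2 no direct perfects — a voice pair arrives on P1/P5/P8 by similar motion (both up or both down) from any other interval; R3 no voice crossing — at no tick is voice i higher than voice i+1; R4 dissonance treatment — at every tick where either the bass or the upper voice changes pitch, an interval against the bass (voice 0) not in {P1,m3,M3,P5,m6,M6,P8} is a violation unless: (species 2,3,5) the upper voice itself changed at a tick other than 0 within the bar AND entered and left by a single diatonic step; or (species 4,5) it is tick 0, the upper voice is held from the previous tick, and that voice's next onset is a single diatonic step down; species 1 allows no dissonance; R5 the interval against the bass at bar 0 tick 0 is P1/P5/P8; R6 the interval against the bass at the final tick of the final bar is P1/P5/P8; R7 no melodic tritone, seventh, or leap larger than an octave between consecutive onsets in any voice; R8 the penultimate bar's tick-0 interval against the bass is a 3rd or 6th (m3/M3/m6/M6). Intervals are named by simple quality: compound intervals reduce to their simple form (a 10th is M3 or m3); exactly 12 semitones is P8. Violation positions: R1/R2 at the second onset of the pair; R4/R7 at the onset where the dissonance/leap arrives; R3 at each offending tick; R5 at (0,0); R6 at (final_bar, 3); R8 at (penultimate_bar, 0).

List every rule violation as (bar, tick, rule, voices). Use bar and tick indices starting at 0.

(3, 2, R4, (0, 1))
(6, 0, R2, (0, 1))

bar 0: v0=A3 v1=A4 downbeat P8
bar 1: v0=B3 v1=G4 downbeat m6
bar 2: v0=A3 v1=F4 downbeat m6
bar 3: v0=G3 v1=E4 downbeat M6
bar 4: v0=B3 v1=D4 downbeat m3
bar 5: v0=G3 v1=E4 downbeat M6
bar 6: v0=A3 v1=A4 downbeat P8
  -> R4 @ bar 3 tick 2 v(0, 1): G3/A3 M2 untreated
  -> R2 @ bar 6 tick 0 v(0, 1): G3/E4 M6 -> A3/A4 P8 similar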